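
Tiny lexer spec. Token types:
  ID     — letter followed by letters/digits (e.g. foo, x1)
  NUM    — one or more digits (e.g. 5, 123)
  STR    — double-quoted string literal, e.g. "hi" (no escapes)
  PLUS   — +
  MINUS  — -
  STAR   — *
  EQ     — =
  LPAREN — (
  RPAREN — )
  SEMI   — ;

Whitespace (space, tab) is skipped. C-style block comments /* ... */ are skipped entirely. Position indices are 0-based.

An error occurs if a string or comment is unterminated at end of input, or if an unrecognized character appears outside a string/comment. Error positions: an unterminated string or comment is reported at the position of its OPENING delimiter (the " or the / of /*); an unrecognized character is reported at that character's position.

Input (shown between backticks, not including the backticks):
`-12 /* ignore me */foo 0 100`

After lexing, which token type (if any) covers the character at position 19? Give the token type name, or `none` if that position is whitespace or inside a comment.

Answer: ID

Derivation:
pos=0: emit MINUS '-'
pos=1: emit NUM '12' (now at pos=3)
pos=4: enter COMMENT mode (saw '/*')
exit COMMENT mode (now at pos=19)
pos=19: emit ID 'foo' (now at pos=22)
pos=23: emit NUM '0' (now at pos=24)
pos=25: emit NUM '100' (now at pos=28)
DONE. 5 tokens: [MINUS, NUM, ID, NUM, NUM]
Position 19: char is 'f' -> ID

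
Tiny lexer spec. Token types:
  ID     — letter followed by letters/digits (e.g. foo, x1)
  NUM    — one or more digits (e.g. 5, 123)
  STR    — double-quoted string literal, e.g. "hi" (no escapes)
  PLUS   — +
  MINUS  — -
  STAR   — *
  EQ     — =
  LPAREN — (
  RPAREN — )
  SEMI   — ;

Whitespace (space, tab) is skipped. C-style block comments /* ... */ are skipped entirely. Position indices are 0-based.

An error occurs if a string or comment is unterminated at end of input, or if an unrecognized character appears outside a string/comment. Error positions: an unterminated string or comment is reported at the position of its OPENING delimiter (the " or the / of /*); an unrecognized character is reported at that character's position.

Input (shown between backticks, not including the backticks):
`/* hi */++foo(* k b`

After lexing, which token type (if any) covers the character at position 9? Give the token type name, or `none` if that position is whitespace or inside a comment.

pos=0: enter COMMENT mode (saw '/*')
exit COMMENT mode (now at pos=8)
pos=8: emit PLUS '+'
pos=9: emit PLUS '+'
pos=10: emit ID 'foo' (now at pos=13)
pos=13: emit LPAREN '('
pos=14: emit STAR '*'
pos=16: emit ID 'k' (now at pos=17)
pos=18: emit ID 'b' (now at pos=19)
DONE. 7 tokens: [PLUS, PLUS, ID, LPAREN, STAR, ID, ID]
Position 9: char is '+' -> PLUS

Answer: PLUS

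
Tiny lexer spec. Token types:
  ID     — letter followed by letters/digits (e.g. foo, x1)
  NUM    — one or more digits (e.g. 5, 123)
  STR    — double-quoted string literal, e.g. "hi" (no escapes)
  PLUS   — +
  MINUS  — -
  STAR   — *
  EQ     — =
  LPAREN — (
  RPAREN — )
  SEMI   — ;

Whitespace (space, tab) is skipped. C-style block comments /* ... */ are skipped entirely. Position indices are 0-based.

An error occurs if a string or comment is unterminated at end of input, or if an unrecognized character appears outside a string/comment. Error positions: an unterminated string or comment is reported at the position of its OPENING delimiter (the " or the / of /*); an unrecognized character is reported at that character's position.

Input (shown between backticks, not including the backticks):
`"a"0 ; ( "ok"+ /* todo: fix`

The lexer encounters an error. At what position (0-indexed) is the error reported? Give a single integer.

pos=0: enter STRING mode
pos=0: emit STR "a" (now at pos=3)
pos=3: emit NUM '0' (now at pos=4)
pos=5: emit SEMI ';'
pos=7: emit LPAREN '('
pos=9: enter STRING mode
pos=9: emit STR "ok" (now at pos=13)
pos=13: emit PLUS '+'
pos=15: enter COMMENT mode (saw '/*')
pos=15: ERROR — unterminated comment (reached EOF)

Answer: 15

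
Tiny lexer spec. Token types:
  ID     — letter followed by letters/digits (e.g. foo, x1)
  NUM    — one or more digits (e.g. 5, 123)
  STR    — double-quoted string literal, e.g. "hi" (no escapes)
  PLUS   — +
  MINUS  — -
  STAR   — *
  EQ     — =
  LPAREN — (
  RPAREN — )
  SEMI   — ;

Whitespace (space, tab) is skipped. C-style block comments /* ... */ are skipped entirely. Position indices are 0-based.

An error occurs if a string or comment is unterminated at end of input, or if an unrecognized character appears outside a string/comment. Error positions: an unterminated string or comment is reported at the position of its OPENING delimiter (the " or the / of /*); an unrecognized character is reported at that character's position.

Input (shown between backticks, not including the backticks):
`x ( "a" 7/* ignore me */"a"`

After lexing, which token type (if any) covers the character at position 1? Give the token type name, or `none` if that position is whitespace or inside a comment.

Answer: none

Derivation:
pos=0: emit ID 'x' (now at pos=1)
pos=2: emit LPAREN '('
pos=4: enter STRING mode
pos=4: emit STR "a" (now at pos=7)
pos=8: emit NUM '7' (now at pos=9)
pos=9: enter COMMENT mode (saw '/*')
exit COMMENT mode (now at pos=24)
pos=24: enter STRING mode
pos=24: emit STR "a" (now at pos=27)
DONE. 5 tokens: [ID, LPAREN, STR, NUM, STR]
Position 1: char is ' ' -> none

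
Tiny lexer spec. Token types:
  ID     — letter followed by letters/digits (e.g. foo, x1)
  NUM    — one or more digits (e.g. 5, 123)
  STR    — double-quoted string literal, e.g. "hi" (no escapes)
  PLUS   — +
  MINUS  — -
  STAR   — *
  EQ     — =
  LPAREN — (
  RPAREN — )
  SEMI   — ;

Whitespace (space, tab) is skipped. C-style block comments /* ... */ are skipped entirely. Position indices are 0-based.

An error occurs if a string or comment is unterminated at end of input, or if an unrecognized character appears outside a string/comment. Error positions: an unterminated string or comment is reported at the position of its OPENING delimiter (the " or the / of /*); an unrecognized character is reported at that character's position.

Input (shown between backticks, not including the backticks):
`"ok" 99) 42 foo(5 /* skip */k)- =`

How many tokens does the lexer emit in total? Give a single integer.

pos=0: enter STRING mode
pos=0: emit STR "ok" (now at pos=4)
pos=5: emit NUM '99' (now at pos=7)
pos=7: emit RPAREN ')'
pos=9: emit NUM '42' (now at pos=11)
pos=12: emit ID 'foo' (now at pos=15)
pos=15: emit LPAREN '('
pos=16: emit NUM '5' (now at pos=17)
pos=18: enter COMMENT mode (saw '/*')
exit COMMENT mode (now at pos=28)
pos=28: emit ID 'k' (now at pos=29)
pos=29: emit RPAREN ')'
pos=30: emit MINUS '-'
pos=32: emit EQ '='
DONE. 11 tokens: [STR, NUM, RPAREN, NUM, ID, LPAREN, NUM, ID, RPAREN, MINUS, EQ]

Answer: 11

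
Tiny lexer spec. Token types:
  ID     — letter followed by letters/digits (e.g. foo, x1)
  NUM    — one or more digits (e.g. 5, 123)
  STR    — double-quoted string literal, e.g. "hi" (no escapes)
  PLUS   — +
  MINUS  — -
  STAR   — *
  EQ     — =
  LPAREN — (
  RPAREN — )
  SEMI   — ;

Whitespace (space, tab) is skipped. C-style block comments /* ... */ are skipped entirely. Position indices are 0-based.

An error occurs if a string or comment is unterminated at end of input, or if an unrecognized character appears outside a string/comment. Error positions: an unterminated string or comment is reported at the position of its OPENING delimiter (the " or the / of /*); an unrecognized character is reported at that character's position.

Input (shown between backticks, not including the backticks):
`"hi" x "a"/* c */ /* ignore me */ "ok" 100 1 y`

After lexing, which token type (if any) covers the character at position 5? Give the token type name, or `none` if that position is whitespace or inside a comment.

Answer: ID

Derivation:
pos=0: enter STRING mode
pos=0: emit STR "hi" (now at pos=4)
pos=5: emit ID 'x' (now at pos=6)
pos=7: enter STRING mode
pos=7: emit STR "a" (now at pos=10)
pos=10: enter COMMENT mode (saw '/*')
exit COMMENT mode (now at pos=17)
pos=18: enter COMMENT mode (saw '/*')
exit COMMENT mode (now at pos=33)
pos=34: enter STRING mode
pos=34: emit STR "ok" (now at pos=38)
pos=39: emit NUM '100' (now at pos=42)
pos=43: emit NUM '1' (now at pos=44)
pos=45: emit ID 'y' (now at pos=46)
DONE. 7 tokens: [STR, ID, STR, STR, NUM, NUM, ID]
Position 5: char is 'x' -> ID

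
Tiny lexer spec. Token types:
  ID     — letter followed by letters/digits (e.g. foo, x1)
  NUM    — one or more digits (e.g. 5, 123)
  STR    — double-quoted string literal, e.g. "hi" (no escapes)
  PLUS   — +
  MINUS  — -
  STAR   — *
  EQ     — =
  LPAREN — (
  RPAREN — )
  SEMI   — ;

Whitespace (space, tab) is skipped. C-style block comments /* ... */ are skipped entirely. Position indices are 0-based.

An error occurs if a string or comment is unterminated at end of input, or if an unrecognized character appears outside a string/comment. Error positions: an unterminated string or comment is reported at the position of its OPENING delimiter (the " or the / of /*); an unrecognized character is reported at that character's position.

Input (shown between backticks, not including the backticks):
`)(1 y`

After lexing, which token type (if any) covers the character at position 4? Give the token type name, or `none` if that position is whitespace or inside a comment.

Answer: ID

Derivation:
pos=0: emit RPAREN ')'
pos=1: emit LPAREN '('
pos=2: emit NUM '1' (now at pos=3)
pos=4: emit ID 'y' (now at pos=5)
DONE. 4 tokens: [RPAREN, LPAREN, NUM, ID]
Position 4: char is 'y' -> ID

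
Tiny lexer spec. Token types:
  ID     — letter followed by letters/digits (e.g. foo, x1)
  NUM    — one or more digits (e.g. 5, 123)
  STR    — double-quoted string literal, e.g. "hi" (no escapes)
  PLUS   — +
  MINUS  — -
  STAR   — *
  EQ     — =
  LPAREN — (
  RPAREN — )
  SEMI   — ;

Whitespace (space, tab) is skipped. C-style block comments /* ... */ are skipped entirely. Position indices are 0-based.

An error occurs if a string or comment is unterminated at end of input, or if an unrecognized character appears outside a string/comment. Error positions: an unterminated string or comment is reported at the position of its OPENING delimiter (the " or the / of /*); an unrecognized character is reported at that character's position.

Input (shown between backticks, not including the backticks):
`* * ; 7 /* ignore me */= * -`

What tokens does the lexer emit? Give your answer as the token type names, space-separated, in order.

Answer: STAR STAR SEMI NUM EQ STAR MINUS

Derivation:
pos=0: emit STAR '*'
pos=2: emit STAR '*'
pos=4: emit SEMI ';'
pos=6: emit NUM '7' (now at pos=7)
pos=8: enter COMMENT mode (saw '/*')
exit COMMENT mode (now at pos=23)
pos=23: emit EQ '='
pos=25: emit STAR '*'
pos=27: emit MINUS '-'
DONE. 7 tokens: [STAR, STAR, SEMI, NUM, EQ, STAR, MINUS]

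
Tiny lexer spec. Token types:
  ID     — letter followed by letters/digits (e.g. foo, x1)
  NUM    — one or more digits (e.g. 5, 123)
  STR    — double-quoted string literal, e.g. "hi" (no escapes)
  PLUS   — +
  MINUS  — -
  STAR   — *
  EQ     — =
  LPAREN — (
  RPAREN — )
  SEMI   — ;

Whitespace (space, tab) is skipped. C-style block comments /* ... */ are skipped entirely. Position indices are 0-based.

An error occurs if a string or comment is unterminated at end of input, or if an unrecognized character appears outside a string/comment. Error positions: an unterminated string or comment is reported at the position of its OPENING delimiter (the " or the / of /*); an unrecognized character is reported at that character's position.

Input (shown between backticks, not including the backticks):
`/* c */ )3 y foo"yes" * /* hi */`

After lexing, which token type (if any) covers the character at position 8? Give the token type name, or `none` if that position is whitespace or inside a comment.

pos=0: enter COMMENT mode (saw '/*')
exit COMMENT mode (now at pos=7)
pos=8: emit RPAREN ')'
pos=9: emit NUM '3' (now at pos=10)
pos=11: emit ID 'y' (now at pos=12)
pos=13: emit ID 'foo' (now at pos=16)
pos=16: enter STRING mode
pos=16: emit STR "yes" (now at pos=21)
pos=22: emit STAR '*'
pos=24: enter COMMENT mode (saw '/*')
exit COMMENT mode (now at pos=32)
DONE. 6 tokens: [RPAREN, NUM, ID, ID, STR, STAR]
Position 8: char is ')' -> RPAREN

Answer: RPAREN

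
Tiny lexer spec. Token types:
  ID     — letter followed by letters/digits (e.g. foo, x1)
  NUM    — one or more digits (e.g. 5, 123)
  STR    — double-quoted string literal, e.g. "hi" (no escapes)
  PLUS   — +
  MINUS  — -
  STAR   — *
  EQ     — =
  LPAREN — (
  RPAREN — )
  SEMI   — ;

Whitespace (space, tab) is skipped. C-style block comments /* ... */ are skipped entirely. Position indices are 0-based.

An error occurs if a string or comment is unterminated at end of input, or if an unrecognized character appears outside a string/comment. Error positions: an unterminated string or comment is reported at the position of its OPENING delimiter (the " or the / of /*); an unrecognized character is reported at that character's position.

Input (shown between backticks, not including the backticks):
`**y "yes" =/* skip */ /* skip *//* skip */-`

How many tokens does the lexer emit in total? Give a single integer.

pos=0: emit STAR '*'
pos=1: emit STAR '*'
pos=2: emit ID 'y' (now at pos=3)
pos=4: enter STRING mode
pos=4: emit STR "yes" (now at pos=9)
pos=10: emit EQ '='
pos=11: enter COMMENT mode (saw '/*')
exit COMMENT mode (now at pos=21)
pos=22: enter COMMENT mode (saw '/*')
exit COMMENT mode (now at pos=32)
pos=32: enter COMMENT mode (saw '/*')
exit COMMENT mode (now at pos=42)
pos=42: emit MINUS '-'
DONE. 6 tokens: [STAR, STAR, ID, STR, EQ, MINUS]

Answer: 6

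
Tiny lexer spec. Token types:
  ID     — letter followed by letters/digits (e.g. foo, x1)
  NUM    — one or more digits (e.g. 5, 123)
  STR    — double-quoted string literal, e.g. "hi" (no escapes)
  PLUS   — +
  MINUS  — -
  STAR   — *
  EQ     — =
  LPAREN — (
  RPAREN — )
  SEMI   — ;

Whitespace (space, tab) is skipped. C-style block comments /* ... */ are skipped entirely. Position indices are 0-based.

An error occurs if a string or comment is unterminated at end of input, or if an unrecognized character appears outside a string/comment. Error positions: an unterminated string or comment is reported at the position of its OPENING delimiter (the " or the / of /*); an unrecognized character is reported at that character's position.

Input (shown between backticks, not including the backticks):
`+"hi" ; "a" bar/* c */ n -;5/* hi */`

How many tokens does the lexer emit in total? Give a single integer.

Answer: 9

Derivation:
pos=0: emit PLUS '+'
pos=1: enter STRING mode
pos=1: emit STR "hi" (now at pos=5)
pos=6: emit SEMI ';'
pos=8: enter STRING mode
pos=8: emit STR "a" (now at pos=11)
pos=12: emit ID 'bar' (now at pos=15)
pos=15: enter COMMENT mode (saw '/*')
exit COMMENT mode (now at pos=22)
pos=23: emit ID 'n' (now at pos=24)
pos=25: emit MINUS '-'
pos=26: emit SEMI ';'
pos=27: emit NUM '5' (now at pos=28)
pos=28: enter COMMENT mode (saw '/*')
exit COMMENT mode (now at pos=36)
DONE. 9 tokens: [PLUS, STR, SEMI, STR, ID, ID, MINUS, SEMI, NUM]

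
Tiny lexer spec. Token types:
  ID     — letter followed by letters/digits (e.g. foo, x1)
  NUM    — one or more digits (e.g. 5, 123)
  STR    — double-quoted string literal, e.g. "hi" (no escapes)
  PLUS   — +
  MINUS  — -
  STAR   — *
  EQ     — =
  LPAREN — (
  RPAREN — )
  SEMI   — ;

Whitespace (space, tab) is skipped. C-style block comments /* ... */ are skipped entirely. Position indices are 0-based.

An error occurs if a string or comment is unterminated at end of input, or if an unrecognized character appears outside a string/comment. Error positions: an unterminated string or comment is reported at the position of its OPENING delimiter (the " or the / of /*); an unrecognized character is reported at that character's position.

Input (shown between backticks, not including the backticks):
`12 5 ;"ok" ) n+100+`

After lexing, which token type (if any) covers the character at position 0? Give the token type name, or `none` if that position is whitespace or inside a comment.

pos=0: emit NUM '12' (now at pos=2)
pos=3: emit NUM '5' (now at pos=4)
pos=5: emit SEMI ';'
pos=6: enter STRING mode
pos=6: emit STR "ok" (now at pos=10)
pos=11: emit RPAREN ')'
pos=13: emit ID 'n' (now at pos=14)
pos=14: emit PLUS '+'
pos=15: emit NUM '100' (now at pos=18)
pos=18: emit PLUS '+'
DONE. 9 tokens: [NUM, NUM, SEMI, STR, RPAREN, ID, PLUS, NUM, PLUS]
Position 0: char is '1' -> NUM

Answer: NUM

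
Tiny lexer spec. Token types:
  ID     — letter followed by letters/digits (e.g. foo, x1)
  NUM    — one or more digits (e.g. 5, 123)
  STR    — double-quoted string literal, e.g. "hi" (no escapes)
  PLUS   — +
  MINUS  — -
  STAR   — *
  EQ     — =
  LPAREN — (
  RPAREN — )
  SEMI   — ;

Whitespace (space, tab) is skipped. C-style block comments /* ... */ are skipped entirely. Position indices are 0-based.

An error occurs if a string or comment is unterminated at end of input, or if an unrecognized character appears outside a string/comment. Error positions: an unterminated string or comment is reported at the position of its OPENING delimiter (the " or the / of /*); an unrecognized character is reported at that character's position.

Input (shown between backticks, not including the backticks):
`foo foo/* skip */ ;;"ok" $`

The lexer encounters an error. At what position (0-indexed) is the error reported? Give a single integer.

Answer: 25

Derivation:
pos=0: emit ID 'foo' (now at pos=3)
pos=4: emit ID 'foo' (now at pos=7)
pos=7: enter COMMENT mode (saw '/*')
exit COMMENT mode (now at pos=17)
pos=18: emit SEMI ';'
pos=19: emit SEMI ';'
pos=20: enter STRING mode
pos=20: emit STR "ok" (now at pos=24)
pos=25: ERROR — unrecognized char '$'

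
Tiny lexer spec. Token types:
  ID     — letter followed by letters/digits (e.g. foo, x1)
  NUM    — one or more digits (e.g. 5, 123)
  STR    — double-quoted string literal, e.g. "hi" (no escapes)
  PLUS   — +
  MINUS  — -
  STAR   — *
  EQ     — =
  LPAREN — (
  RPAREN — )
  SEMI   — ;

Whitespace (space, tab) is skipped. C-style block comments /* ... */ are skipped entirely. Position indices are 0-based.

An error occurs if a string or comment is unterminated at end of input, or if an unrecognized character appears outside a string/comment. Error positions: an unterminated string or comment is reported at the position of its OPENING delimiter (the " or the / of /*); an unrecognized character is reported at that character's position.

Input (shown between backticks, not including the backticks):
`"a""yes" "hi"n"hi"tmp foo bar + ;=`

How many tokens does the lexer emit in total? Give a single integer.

pos=0: enter STRING mode
pos=0: emit STR "a" (now at pos=3)
pos=3: enter STRING mode
pos=3: emit STR "yes" (now at pos=8)
pos=9: enter STRING mode
pos=9: emit STR "hi" (now at pos=13)
pos=13: emit ID 'n' (now at pos=14)
pos=14: enter STRING mode
pos=14: emit STR "hi" (now at pos=18)
pos=18: emit ID 'tmp' (now at pos=21)
pos=22: emit ID 'foo' (now at pos=25)
pos=26: emit ID 'bar' (now at pos=29)
pos=30: emit PLUS '+'
pos=32: emit SEMI ';'
pos=33: emit EQ '='
DONE. 11 tokens: [STR, STR, STR, ID, STR, ID, ID, ID, PLUS, SEMI, EQ]

Answer: 11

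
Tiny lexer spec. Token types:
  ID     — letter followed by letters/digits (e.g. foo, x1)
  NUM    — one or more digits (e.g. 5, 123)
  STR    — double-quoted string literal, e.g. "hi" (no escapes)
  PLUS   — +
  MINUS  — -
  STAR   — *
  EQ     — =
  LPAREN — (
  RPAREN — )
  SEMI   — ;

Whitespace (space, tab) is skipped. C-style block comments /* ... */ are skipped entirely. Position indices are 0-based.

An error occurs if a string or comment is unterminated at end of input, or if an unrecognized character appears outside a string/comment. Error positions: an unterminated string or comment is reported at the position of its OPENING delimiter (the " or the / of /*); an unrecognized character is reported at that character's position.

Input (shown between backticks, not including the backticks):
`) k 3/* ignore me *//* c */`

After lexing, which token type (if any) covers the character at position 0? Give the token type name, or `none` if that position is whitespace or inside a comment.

Answer: RPAREN

Derivation:
pos=0: emit RPAREN ')'
pos=2: emit ID 'k' (now at pos=3)
pos=4: emit NUM '3' (now at pos=5)
pos=5: enter COMMENT mode (saw '/*')
exit COMMENT mode (now at pos=20)
pos=20: enter COMMENT mode (saw '/*')
exit COMMENT mode (now at pos=27)
DONE. 3 tokens: [RPAREN, ID, NUM]
Position 0: char is ')' -> RPAREN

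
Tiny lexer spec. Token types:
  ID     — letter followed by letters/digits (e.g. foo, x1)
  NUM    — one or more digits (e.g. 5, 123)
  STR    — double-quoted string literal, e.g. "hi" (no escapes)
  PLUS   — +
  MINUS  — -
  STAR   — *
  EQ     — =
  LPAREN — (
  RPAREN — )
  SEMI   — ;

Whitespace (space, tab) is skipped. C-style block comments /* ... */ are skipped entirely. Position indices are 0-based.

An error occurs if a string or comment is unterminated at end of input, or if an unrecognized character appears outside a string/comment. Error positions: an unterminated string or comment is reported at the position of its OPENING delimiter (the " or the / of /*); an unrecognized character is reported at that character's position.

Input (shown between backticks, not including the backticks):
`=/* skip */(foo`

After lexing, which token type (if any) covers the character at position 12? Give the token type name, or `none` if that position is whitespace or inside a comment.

pos=0: emit EQ '='
pos=1: enter COMMENT mode (saw '/*')
exit COMMENT mode (now at pos=11)
pos=11: emit LPAREN '('
pos=12: emit ID 'foo' (now at pos=15)
DONE. 3 tokens: [EQ, LPAREN, ID]
Position 12: char is 'f' -> ID

Answer: ID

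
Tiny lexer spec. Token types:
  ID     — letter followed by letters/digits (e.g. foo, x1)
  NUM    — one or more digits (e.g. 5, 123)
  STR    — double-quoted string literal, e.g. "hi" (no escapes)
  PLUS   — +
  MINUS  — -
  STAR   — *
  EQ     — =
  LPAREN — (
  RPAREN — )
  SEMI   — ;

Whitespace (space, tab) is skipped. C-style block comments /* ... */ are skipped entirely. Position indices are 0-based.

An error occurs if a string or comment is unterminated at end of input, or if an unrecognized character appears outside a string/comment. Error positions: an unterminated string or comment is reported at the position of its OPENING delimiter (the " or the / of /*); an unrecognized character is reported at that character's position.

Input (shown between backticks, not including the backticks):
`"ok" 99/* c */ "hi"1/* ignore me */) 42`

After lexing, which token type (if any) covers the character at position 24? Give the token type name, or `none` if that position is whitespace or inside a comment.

pos=0: enter STRING mode
pos=0: emit STR "ok" (now at pos=4)
pos=5: emit NUM '99' (now at pos=7)
pos=7: enter COMMENT mode (saw '/*')
exit COMMENT mode (now at pos=14)
pos=15: enter STRING mode
pos=15: emit STR "hi" (now at pos=19)
pos=19: emit NUM '1' (now at pos=20)
pos=20: enter COMMENT mode (saw '/*')
exit COMMENT mode (now at pos=35)
pos=35: emit RPAREN ')'
pos=37: emit NUM '42' (now at pos=39)
DONE. 6 tokens: [STR, NUM, STR, NUM, RPAREN, NUM]
Position 24: char is 'g' -> none

Answer: none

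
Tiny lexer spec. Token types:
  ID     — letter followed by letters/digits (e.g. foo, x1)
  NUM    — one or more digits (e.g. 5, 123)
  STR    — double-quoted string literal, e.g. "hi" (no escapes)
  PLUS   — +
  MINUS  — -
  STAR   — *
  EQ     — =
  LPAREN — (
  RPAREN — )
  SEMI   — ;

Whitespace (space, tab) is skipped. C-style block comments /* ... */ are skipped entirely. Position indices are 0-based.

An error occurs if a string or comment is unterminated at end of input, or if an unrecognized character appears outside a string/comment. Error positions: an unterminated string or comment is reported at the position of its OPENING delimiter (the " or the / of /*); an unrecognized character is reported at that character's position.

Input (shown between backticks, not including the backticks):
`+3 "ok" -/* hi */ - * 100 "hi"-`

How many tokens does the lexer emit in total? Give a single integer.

Answer: 9

Derivation:
pos=0: emit PLUS '+'
pos=1: emit NUM '3' (now at pos=2)
pos=3: enter STRING mode
pos=3: emit STR "ok" (now at pos=7)
pos=8: emit MINUS '-'
pos=9: enter COMMENT mode (saw '/*')
exit COMMENT mode (now at pos=17)
pos=18: emit MINUS '-'
pos=20: emit STAR '*'
pos=22: emit NUM '100' (now at pos=25)
pos=26: enter STRING mode
pos=26: emit STR "hi" (now at pos=30)
pos=30: emit MINUS '-'
DONE. 9 tokens: [PLUS, NUM, STR, MINUS, MINUS, STAR, NUM, STR, MINUS]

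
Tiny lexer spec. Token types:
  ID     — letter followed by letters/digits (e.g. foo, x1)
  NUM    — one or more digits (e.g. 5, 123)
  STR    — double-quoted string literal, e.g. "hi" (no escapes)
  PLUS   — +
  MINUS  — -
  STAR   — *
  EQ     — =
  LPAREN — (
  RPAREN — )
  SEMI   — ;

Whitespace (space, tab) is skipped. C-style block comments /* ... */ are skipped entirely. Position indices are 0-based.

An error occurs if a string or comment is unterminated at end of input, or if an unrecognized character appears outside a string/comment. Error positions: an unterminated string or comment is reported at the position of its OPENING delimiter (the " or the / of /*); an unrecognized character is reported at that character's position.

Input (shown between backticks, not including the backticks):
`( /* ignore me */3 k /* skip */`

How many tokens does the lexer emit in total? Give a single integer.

Answer: 3

Derivation:
pos=0: emit LPAREN '('
pos=2: enter COMMENT mode (saw '/*')
exit COMMENT mode (now at pos=17)
pos=17: emit NUM '3' (now at pos=18)
pos=19: emit ID 'k' (now at pos=20)
pos=21: enter COMMENT mode (saw '/*')
exit COMMENT mode (now at pos=31)
DONE. 3 tokens: [LPAREN, NUM, ID]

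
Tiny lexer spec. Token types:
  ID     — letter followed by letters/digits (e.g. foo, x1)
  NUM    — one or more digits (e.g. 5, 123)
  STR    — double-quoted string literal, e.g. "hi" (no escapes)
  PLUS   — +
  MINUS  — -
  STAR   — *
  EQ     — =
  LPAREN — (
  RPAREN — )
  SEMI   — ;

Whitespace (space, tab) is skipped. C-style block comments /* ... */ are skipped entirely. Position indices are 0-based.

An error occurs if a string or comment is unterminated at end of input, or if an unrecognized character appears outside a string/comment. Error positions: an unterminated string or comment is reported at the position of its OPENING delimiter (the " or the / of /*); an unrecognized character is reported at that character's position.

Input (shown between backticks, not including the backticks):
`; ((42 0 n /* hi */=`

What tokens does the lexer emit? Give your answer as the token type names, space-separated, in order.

pos=0: emit SEMI ';'
pos=2: emit LPAREN '('
pos=3: emit LPAREN '('
pos=4: emit NUM '42' (now at pos=6)
pos=7: emit NUM '0' (now at pos=8)
pos=9: emit ID 'n' (now at pos=10)
pos=11: enter COMMENT mode (saw '/*')
exit COMMENT mode (now at pos=19)
pos=19: emit EQ '='
DONE. 7 tokens: [SEMI, LPAREN, LPAREN, NUM, NUM, ID, EQ]

Answer: SEMI LPAREN LPAREN NUM NUM ID EQ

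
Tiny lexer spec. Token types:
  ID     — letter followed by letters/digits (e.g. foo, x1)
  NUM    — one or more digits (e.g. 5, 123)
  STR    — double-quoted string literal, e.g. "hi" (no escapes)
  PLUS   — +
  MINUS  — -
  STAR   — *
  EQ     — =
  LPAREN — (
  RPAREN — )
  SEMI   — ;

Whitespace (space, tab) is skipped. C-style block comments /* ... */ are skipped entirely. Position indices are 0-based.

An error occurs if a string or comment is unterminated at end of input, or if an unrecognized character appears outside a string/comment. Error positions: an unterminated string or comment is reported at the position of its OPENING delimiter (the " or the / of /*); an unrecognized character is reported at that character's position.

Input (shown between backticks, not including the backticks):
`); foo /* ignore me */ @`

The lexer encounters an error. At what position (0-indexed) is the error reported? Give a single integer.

Answer: 23

Derivation:
pos=0: emit RPAREN ')'
pos=1: emit SEMI ';'
pos=3: emit ID 'foo' (now at pos=6)
pos=7: enter COMMENT mode (saw '/*')
exit COMMENT mode (now at pos=22)
pos=23: ERROR — unrecognized char '@'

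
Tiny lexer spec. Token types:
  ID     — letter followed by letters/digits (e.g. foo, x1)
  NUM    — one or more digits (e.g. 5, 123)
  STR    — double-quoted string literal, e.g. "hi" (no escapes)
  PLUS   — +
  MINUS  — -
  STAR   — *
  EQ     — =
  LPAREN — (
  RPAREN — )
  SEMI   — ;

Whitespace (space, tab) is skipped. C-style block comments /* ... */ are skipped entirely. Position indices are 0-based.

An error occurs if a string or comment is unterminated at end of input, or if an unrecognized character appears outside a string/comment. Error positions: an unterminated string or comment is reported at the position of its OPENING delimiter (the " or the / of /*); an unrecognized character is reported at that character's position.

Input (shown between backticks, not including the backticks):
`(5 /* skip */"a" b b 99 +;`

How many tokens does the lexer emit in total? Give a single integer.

Answer: 8

Derivation:
pos=0: emit LPAREN '('
pos=1: emit NUM '5' (now at pos=2)
pos=3: enter COMMENT mode (saw '/*')
exit COMMENT mode (now at pos=13)
pos=13: enter STRING mode
pos=13: emit STR "a" (now at pos=16)
pos=17: emit ID 'b' (now at pos=18)
pos=19: emit ID 'b' (now at pos=20)
pos=21: emit NUM '99' (now at pos=23)
pos=24: emit PLUS '+'
pos=25: emit SEMI ';'
DONE. 8 tokens: [LPAREN, NUM, STR, ID, ID, NUM, PLUS, SEMI]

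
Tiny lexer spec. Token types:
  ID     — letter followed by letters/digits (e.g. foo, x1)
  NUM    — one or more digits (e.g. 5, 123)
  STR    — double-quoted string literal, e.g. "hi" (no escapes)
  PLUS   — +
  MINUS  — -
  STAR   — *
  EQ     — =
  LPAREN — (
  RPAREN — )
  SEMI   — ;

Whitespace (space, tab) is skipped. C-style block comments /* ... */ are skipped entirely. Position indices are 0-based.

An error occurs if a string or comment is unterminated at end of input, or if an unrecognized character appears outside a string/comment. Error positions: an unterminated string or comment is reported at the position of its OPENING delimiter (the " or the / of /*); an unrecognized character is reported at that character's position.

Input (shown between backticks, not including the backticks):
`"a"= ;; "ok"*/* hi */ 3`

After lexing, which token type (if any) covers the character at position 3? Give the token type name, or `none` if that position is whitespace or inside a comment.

pos=0: enter STRING mode
pos=0: emit STR "a" (now at pos=3)
pos=3: emit EQ '='
pos=5: emit SEMI ';'
pos=6: emit SEMI ';'
pos=8: enter STRING mode
pos=8: emit STR "ok" (now at pos=12)
pos=12: emit STAR '*'
pos=13: enter COMMENT mode (saw '/*')
exit COMMENT mode (now at pos=21)
pos=22: emit NUM '3' (now at pos=23)
DONE. 7 tokens: [STR, EQ, SEMI, SEMI, STR, STAR, NUM]
Position 3: char is '=' -> EQ

Answer: EQ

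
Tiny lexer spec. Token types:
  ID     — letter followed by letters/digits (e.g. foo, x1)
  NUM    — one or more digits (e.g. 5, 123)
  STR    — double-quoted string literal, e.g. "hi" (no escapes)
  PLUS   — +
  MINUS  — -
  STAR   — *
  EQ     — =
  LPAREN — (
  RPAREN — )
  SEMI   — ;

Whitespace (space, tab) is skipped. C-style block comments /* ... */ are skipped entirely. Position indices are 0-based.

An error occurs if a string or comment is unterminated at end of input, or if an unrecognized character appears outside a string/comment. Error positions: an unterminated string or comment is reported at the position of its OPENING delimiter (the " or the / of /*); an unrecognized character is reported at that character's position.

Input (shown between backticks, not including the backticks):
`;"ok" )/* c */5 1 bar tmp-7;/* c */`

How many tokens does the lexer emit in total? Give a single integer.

Answer: 10

Derivation:
pos=0: emit SEMI ';'
pos=1: enter STRING mode
pos=1: emit STR "ok" (now at pos=5)
pos=6: emit RPAREN ')'
pos=7: enter COMMENT mode (saw '/*')
exit COMMENT mode (now at pos=14)
pos=14: emit NUM '5' (now at pos=15)
pos=16: emit NUM '1' (now at pos=17)
pos=18: emit ID 'bar' (now at pos=21)
pos=22: emit ID 'tmp' (now at pos=25)
pos=25: emit MINUS '-'
pos=26: emit NUM '7' (now at pos=27)
pos=27: emit SEMI ';'
pos=28: enter COMMENT mode (saw '/*')
exit COMMENT mode (now at pos=35)
DONE. 10 tokens: [SEMI, STR, RPAREN, NUM, NUM, ID, ID, MINUS, NUM, SEMI]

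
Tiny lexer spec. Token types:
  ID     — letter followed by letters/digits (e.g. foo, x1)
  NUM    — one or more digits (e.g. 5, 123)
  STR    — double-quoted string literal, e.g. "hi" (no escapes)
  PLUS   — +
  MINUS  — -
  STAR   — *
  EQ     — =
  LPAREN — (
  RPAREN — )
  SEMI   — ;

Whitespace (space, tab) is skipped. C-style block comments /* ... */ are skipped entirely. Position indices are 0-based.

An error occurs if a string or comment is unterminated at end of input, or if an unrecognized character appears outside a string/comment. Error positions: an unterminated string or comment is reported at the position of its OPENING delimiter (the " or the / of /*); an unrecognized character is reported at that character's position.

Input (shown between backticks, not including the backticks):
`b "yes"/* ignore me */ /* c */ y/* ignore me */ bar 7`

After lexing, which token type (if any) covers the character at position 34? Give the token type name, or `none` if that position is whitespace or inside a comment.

Answer: none

Derivation:
pos=0: emit ID 'b' (now at pos=1)
pos=2: enter STRING mode
pos=2: emit STR "yes" (now at pos=7)
pos=7: enter COMMENT mode (saw '/*')
exit COMMENT mode (now at pos=22)
pos=23: enter COMMENT mode (saw '/*')
exit COMMENT mode (now at pos=30)
pos=31: emit ID 'y' (now at pos=32)
pos=32: enter COMMENT mode (saw '/*')
exit COMMENT mode (now at pos=47)
pos=48: emit ID 'bar' (now at pos=51)
pos=52: emit NUM '7' (now at pos=53)
DONE. 5 tokens: [ID, STR, ID, ID, NUM]
Position 34: char is ' ' -> none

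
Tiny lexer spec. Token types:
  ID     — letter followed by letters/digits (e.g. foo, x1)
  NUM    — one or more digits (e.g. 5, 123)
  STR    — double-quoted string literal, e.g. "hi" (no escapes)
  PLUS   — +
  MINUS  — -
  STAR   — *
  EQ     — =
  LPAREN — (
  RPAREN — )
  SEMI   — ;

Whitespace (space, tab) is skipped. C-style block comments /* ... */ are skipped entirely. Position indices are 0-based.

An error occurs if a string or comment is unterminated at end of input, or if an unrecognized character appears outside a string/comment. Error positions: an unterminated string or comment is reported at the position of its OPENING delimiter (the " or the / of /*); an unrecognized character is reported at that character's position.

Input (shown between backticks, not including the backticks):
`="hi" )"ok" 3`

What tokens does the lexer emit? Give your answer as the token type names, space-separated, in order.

pos=0: emit EQ '='
pos=1: enter STRING mode
pos=1: emit STR "hi" (now at pos=5)
pos=6: emit RPAREN ')'
pos=7: enter STRING mode
pos=7: emit STR "ok" (now at pos=11)
pos=12: emit NUM '3' (now at pos=13)
DONE. 5 tokens: [EQ, STR, RPAREN, STR, NUM]

Answer: EQ STR RPAREN STR NUM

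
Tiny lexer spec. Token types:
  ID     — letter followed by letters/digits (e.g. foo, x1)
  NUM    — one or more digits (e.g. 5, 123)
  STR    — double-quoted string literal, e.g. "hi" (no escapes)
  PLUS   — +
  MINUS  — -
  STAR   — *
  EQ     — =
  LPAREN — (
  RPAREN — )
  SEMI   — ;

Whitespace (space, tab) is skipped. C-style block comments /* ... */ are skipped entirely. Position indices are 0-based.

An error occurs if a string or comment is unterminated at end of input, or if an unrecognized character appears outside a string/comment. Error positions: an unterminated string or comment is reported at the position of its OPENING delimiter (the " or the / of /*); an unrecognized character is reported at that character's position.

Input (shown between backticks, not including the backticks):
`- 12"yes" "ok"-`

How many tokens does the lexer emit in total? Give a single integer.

Answer: 5

Derivation:
pos=0: emit MINUS '-'
pos=2: emit NUM '12' (now at pos=4)
pos=4: enter STRING mode
pos=4: emit STR "yes" (now at pos=9)
pos=10: enter STRING mode
pos=10: emit STR "ok" (now at pos=14)
pos=14: emit MINUS '-'
DONE. 5 tokens: [MINUS, NUM, STR, STR, MINUS]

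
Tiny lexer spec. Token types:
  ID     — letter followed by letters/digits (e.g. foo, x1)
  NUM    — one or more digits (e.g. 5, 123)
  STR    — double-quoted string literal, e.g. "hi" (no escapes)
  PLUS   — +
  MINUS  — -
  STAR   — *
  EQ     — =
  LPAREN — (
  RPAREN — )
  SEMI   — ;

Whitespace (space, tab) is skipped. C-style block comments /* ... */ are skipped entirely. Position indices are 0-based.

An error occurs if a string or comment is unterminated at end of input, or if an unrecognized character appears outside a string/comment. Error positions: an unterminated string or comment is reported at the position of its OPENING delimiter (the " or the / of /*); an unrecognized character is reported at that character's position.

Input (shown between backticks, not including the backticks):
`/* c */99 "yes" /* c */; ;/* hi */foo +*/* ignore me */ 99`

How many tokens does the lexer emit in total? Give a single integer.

Answer: 8

Derivation:
pos=0: enter COMMENT mode (saw '/*')
exit COMMENT mode (now at pos=7)
pos=7: emit NUM '99' (now at pos=9)
pos=10: enter STRING mode
pos=10: emit STR "yes" (now at pos=15)
pos=16: enter COMMENT mode (saw '/*')
exit COMMENT mode (now at pos=23)
pos=23: emit SEMI ';'
pos=25: emit SEMI ';'
pos=26: enter COMMENT mode (saw '/*')
exit COMMENT mode (now at pos=34)
pos=34: emit ID 'foo' (now at pos=37)
pos=38: emit PLUS '+'
pos=39: emit STAR '*'
pos=40: enter COMMENT mode (saw '/*')
exit COMMENT mode (now at pos=55)
pos=56: emit NUM '99' (now at pos=58)
DONE. 8 tokens: [NUM, STR, SEMI, SEMI, ID, PLUS, STAR, NUM]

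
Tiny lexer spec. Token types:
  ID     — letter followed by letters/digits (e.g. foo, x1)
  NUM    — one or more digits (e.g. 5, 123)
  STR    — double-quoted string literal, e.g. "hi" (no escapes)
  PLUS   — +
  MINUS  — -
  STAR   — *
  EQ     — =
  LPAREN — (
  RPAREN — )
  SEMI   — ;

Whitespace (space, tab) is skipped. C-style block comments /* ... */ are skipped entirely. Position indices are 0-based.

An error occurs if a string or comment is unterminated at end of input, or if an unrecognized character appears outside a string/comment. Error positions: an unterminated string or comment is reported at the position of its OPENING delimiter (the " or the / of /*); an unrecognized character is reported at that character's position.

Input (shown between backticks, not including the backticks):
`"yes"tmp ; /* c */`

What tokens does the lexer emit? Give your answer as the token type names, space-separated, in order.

Answer: STR ID SEMI

Derivation:
pos=0: enter STRING mode
pos=0: emit STR "yes" (now at pos=5)
pos=5: emit ID 'tmp' (now at pos=8)
pos=9: emit SEMI ';'
pos=11: enter COMMENT mode (saw '/*')
exit COMMENT mode (now at pos=18)
DONE. 3 tokens: [STR, ID, SEMI]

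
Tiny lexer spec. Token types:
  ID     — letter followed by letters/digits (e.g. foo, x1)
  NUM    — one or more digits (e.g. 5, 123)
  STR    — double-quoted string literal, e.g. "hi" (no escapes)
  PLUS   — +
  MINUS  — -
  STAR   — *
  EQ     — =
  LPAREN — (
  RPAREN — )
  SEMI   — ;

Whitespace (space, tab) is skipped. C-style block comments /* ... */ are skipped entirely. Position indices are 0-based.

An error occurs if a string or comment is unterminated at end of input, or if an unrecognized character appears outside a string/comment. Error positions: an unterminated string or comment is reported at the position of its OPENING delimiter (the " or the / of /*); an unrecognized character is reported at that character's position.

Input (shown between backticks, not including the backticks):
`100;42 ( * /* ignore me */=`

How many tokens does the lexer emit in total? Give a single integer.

Answer: 6

Derivation:
pos=0: emit NUM '100' (now at pos=3)
pos=3: emit SEMI ';'
pos=4: emit NUM '42' (now at pos=6)
pos=7: emit LPAREN '('
pos=9: emit STAR '*'
pos=11: enter COMMENT mode (saw '/*')
exit COMMENT mode (now at pos=26)
pos=26: emit EQ '='
DONE. 6 tokens: [NUM, SEMI, NUM, LPAREN, STAR, EQ]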